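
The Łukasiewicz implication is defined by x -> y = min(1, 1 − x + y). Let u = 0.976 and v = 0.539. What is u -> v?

0.563

u -> v = min(1, 1 − 0.976 + 0.539) = min(1, 0.563) = 0.563
For comparison, the Gödel implication (1 if x ≤ y else y) would give 0.539.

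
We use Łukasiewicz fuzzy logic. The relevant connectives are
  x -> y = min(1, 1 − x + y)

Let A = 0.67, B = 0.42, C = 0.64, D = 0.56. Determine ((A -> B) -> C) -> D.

A -> B = min(1, 1 − 0.67 + 0.42) = min(1, 0.75) = 0.75
(A -> B) -> C = min(1, 1 − 0.75 + 0.64) = min(1, 0.89) = 0.89
((A -> B) -> C) -> D = min(1, 1 − 0.89 + 0.56) = min(1, 0.67) = 0.67

0.67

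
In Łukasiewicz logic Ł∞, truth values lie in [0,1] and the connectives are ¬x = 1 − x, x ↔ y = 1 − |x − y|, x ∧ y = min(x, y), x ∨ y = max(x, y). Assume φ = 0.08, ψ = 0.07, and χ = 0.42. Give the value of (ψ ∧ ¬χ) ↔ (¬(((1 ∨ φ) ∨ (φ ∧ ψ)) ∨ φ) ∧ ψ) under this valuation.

0.93

¬χ = 1 − 0.42 = 0.58
ψ ∧ ¬χ = min(0.07, 0.58) = 0.07
1 ∨ φ = max(1.00, 0.08) = 1.00
φ ∧ ψ = min(0.08, 0.07) = 0.07
(1 ∨ φ) ∨ (φ ∧ ψ) = max(1.00, 0.07) = 1.00
((1 ∨ φ) ∨ (φ ∧ ψ)) ∨ φ = max(1.00, 0.08) = 1.00
¬(((1 ∨ φ) ∨ (φ ∧ ψ)) ∨ φ) = 1 − 1.00 = 0.00
¬(((1 ∨ φ) ∨ (φ ∧ ψ)) ∨ φ) ∧ ψ = min(0.00, 0.07) = 0.00
(ψ ∧ ¬χ) ↔ (¬(((1 ∨ φ) ∨ (φ ∧ ψ)) ∨ φ) ∧ ψ) = 1 − |0.07 − 0.00| = 1 − 0.07 = 0.93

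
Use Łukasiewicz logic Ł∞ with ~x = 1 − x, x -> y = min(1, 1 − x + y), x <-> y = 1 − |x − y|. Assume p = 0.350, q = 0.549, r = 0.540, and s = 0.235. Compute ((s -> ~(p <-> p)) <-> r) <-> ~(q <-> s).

p <-> p = 1 − |0.350 − 0.350| = 1 − 0.000 = 1.000
~(p <-> p) = 1 − 1.000 = 0.000
s -> ~(p <-> p) = min(1, 1 − 0.235 + 0.000) = min(1, 0.765) = 0.765
(s -> ~(p <-> p)) <-> r = 1 − |0.765 − 0.540| = 1 − 0.225 = 0.775
q <-> s = 1 − |0.549 − 0.235| = 1 − 0.314 = 0.686
~(q <-> s) = 1 − 0.686 = 0.314
((s -> ~(p <-> p)) <-> r) <-> ~(q <-> s) = 1 − |0.775 − 0.314| = 1 − 0.461 = 0.539

0.539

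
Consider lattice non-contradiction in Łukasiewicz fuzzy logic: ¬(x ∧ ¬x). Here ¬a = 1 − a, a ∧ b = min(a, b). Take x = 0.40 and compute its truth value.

¬x = 1 − 0.40 = 0.60
x ∧ ¬x = min(0.40, 0.60) = 0.40
¬(x ∧ ¬x) = 1 − 0.40 = 0.60
(The value 0.60 < 1 shows this instance is not satisfied; not a Ł∞-tautology — its value is 1 − min(a, 1−a).)

0.60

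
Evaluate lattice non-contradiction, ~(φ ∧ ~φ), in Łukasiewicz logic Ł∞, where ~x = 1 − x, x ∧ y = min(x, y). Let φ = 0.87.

0.87

~φ = 1 − 0.87 = 0.13
φ ∧ ~φ = min(0.87, 0.13) = 0.13
~(φ ∧ ~φ) = 1 − 0.13 = 0.87
(The value 0.87 < 1 shows this instance is not satisfied; not a Ł∞-tautology — its value is 1 − min(a, 1−a).)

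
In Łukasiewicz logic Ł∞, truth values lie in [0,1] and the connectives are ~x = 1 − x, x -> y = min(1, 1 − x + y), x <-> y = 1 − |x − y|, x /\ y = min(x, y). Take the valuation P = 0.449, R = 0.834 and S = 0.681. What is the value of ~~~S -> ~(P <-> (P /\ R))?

~S = 1 − 0.681 = 0.319
~~S = 1 − 0.319 = 0.681
~~~S = 1 − 0.681 = 0.319
P /\ R = min(0.449, 0.834) = 0.449
P <-> (P /\ R) = 1 − |0.449 − 0.449| = 1 − 0.000 = 1.000
~(P <-> (P /\ R)) = 1 − 1.000 = 0.000
~~~S -> ~(P <-> (P /\ R)) = min(1, 1 − 0.319 + 0.000) = min(1, 0.681) = 0.681

0.681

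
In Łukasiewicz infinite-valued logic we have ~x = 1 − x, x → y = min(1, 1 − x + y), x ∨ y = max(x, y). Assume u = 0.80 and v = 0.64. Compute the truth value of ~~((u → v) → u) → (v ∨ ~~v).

u → v = min(1, 1 − 0.80 + 0.64) = min(1, 0.84) = 0.84
(u → v) → u = min(1, 1 − 0.84 + 0.80) = min(1, 0.96) = 0.96
~((u → v) → u) = 1 − 0.96 = 0.04
~~((u → v) → u) = 1 − 0.04 = 0.96
~v = 1 − 0.64 = 0.36
~~v = 1 − 0.36 = 0.64
v ∨ ~~v = max(0.64, 0.64) = 0.64
~~((u → v) → u) → (v ∨ ~~v) = min(1, 1 − 0.96 + 0.64) = min(1, 0.68) = 0.68

0.68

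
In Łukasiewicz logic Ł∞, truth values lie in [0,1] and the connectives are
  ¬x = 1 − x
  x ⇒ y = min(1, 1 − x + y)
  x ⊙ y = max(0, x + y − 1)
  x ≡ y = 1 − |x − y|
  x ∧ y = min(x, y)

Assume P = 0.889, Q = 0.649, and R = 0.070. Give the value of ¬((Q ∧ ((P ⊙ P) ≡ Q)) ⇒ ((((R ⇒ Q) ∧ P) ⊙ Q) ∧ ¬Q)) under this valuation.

0.298

P ⊙ P = max(0, 0.889 + 0.889 − 1) = max(0, 0.778) = 0.778
(P ⊙ P) ≡ Q = 1 − |0.778 − 0.649| = 1 − 0.129 = 0.871
Q ∧ ((P ⊙ P) ≡ Q) = min(0.649, 0.871) = 0.649
R ⇒ Q = min(1, 1 − 0.070 + 0.649) = min(1, 1.579) = 1.000
(R ⇒ Q) ∧ P = min(1.000, 0.889) = 0.889
((R ⇒ Q) ∧ P) ⊙ Q = max(0, 0.889 + 0.649 − 1) = max(0, 0.538) = 0.538
¬Q = 1 − 0.649 = 0.351
(((R ⇒ Q) ∧ P) ⊙ Q) ∧ ¬Q = min(0.538, 0.351) = 0.351
(Q ∧ ((P ⊙ P) ≡ Q)) ⇒ ((((R ⇒ Q) ∧ P) ⊙ Q) ∧ ¬Q) = min(1, 1 − 0.649 + 0.351) = min(1, 0.702) = 0.702
¬((Q ∧ ((P ⊙ P) ≡ Q)) ⇒ ((((R ⇒ Q) ∧ P) ⊙ Q) ∧ ¬Q)) = 1 − 0.702 = 0.298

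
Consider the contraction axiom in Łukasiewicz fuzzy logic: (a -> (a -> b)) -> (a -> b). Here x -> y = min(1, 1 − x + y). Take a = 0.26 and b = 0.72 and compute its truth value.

1.00

a -> b = min(1, 1 − 0.26 + 0.72) = min(1, 1.46) = 1.00
a -> (a -> b) = min(1, 1 − 0.26 + 1.00) = min(1, 1.74) = 1.00
(a -> (a -> b)) -> (a -> b) = min(1, 1 − 1.00 + 1.00) = min(1, 1.00) = 1.00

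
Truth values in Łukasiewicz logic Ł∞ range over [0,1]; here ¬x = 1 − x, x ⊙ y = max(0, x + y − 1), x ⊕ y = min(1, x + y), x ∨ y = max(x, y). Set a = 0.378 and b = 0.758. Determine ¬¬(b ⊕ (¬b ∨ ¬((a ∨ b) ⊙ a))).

¬b = 1 − 0.758 = 0.242
a ∨ b = max(0.378, 0.758) = 0.758
(a ∨ b) ⊙ a = max(0, 0.758 + 0.378 − 1) = max(0, 0.136) = 0.136
¬((a ∨ b) ⊙ a) = 1 − 0.136 = 0.864
¬b ∨ ¬((a ∨ b) ⊙ a) = max(0.242, 0.864) = 0.864
b ⊕ (¬b ∨ ¬((a ∨ b) ⊙ a)) = min(1, 0.758 + 0.864) = min(1, 1.622) = 1.000
¬(b ⊕ (¬b ∨ ¬((a ∨ b) ⊙ a))) = 1 − 1.000 = 0.000
¬¬(b ⊕ (¬b ∨ ¬((a ∨ b) ⊙ a))) = 1 − 0.000 = 1.000

1.000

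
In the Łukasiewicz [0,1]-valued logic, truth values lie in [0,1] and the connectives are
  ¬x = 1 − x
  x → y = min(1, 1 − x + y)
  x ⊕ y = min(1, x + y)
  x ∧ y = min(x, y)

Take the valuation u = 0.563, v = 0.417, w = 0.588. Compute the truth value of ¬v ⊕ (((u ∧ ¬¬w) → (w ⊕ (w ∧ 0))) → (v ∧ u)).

1.000

¬v = 1 − 0.417 = 0.583
¬w = 1 − 0.588 = 0.412
¬¬w = 1 − 0.412 = 0.588
u ∧ ¬¬w = min(0.563, 0.588) = 0.563
w ∧ 0 = min(0.588, 0.000) = 0.000
w ⊕ (w ∧ 0) = min(1, 0.588 + 0.000) = min(1, 0.588) = 0.588
(u ∧ ¬¬w) → (w ⊕ (w ∧ 0)) = min(1, 1 − 0.563 + 0.588) = min(1, 1.025) = 1.000
v ∧ u = min(0.417, 0.563) = 0.417
((u ∧ ¬¬w) → (w ⊕ (w ∧ 0))) → (v ∧ u) = min(1, 1 − 1.000 + 0.417) = min(1, 0.417) = 0.417
¬v ⊕ (((u ∧ ¬¬w) → (w ⊕ (w ∧ 0))) → (v ∧ u)) = min(1, 0.583 + 0.417) = min(1, 1.000) = 1.000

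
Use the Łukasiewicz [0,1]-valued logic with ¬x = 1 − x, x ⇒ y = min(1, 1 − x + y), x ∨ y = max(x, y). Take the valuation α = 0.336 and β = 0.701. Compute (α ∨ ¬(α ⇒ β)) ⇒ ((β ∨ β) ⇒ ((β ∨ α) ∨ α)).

α ⇒ β = min(1, 1 − 0.336 + 0.701) = min(1, 1.365) = 1.000
¬(α ⇒ β) = 1 − 1.000 = 0.000
α ∨ ¬(α ⇒ β) = max(0.336, 0.000) = 0.336
β ∨ β = max(0.701, 0.701) = 0.701
β ∨ α = max(0.701, 0.336) = 0.701
(β ∨ α) ∨ α = max(0.701, 0.336) = 0.701
(β ∨ β) ⇒ ((β ∨ α) ∨ α) = min(1, 1 − 0.701 + 0.701) = min(1, 1.000) = 1.000
(α ∨ ¬(α ⇒ β)) ⇒ ((β ∨ β) ⇒ ((β ∨ α) ∨ α)) = min(1, 1 − 0.336 + 1.000) = min(1, 1.664) = 1.000

1.000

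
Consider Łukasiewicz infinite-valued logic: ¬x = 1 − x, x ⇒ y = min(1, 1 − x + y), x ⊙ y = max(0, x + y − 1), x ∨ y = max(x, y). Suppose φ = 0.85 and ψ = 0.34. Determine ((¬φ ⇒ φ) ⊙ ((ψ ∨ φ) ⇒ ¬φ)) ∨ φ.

0.85

¬φ = 1 − 0.85 = 0.15
¬φ ⇒ φ = min(1, 1 − 0.15 + 0.85) = min(1, 1.70) = 1.00
ψ ∨ φ = max(0.34, 0.85) = 0.85
(ψ ∨ φ) ⇒ ¬φ = min(1, 1 − 0.85 + 0.15) = min(1, 0.30) = 0.30
(¬φ ⇒ φ) ⊙ ((ψ ∨ φ) ⇒ ¬φ) = max(0, 1.00 + 0.30 − 1) = max(0, 0.30) = 0.30
((¬φ ⇒ φ) ⊙ ((ψ ∨ φ) ⇒ ¬φ)) ∨ φ = max(0.30, 0.85) = 0.85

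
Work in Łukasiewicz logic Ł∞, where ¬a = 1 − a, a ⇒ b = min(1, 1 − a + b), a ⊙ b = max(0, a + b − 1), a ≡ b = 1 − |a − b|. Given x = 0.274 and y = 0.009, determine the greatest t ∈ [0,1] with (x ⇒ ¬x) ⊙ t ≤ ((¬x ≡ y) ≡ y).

0.726

¬x = 1 − 0.274 = 0.726
x ⇒ ¬x = min(1, 1 − 0.274 + 0.726) = min(1, 1.452) = 1.000
So the left factor is x ⇒ ¬x = 1.000.
¬x ≡ y = 1 − |0.726 − 0.009| = 1 − 0.717 = 0.283
(¬x ≡ y) ≡ y = 1 − |0.283 − 0.009| = 1 − 0.274 = 0.726
So the right-hand bound is (¬x ≡ y) ≡ y = 0.726.
The residuum of the Łukasiewicz t-norm gives the supremum: min(1, 1 − 1.000 + 0.726).
1 − 1.000 + 0.726 = 0.726, so t = min(1, 0.726) = 0.726.
Check: 1.000 ⊙ 0.726 = max(0, 0.726) = 0.726 ≤ 0.726.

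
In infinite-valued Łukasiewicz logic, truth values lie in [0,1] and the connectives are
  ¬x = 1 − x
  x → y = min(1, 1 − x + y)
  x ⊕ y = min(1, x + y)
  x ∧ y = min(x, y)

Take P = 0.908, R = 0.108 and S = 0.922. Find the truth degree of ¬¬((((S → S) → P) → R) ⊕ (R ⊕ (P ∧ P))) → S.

0.922

S → S = min(1, 1 − 0.922 + 0.922) = min(1, 1.000) = 1.000
(S → S) → P = min(1, 1 − 1.000 + 0.908) = min(1, 0.908) = 0.908
((S → S) → P) → R = min(1, 1 − 0.908 + 0.108) = min(1, 0.200) = 0.200
P ∧ P = min(0.908, 0.908) = 0.908
R ⊕ (P ∧ P) = min(1, 0.108 + 0.908) = min(1, 1.016) = 1.000
(((S → S) → P) → R) ⊕ (R ⊕ (P ∧ P)) = min(1, 0.200 + 1.000) = min(1, 1.200) = 1.000
¬((((S → S) → P) → R) ⊕ (R ⊕ (P ∧ P))) = 1 − 1.000 = 0.000
¬¬((((S → S) → P) → R) ⊕ (R ⊕ (P ∧ P))) = 1 − 0.000 = 1.000
¬¬((((S → S) → P) → R) ⊕ (R ⊕ (P ∧ P))) → S = min(1, 1 − 1.000 + 0.922) = min(1, 0.922) = 0.922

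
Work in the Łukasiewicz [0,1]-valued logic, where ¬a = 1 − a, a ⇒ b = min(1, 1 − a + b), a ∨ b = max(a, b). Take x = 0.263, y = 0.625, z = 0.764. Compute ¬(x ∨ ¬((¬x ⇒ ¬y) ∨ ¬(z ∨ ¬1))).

¬x = 1 − 0.263 = 0.737
¬y = 1 − 0.625 = 0.375
¬x ⇒ ¬y = min(1, 1 − 0.737 + 0.375) = min(1, 0.638) = 0.638
¬1 = 1 − 1.000 = 0.000
z ∨ ¬1 = max(0.764, 0.000) = 0.764
¬(z ∨ ¬1) = 1 − 0.764 = 0.236
(¬x ⇒ ¬y) ∨ ¬(z ∨ ¬1) = max(0.638, 0.236) = 0.638
¬((¬x ⇒ ¬y) ∨ ¬(z ∨ ¬1)) = 1 − 0.638 = 0.362
x ∨ ¬((¬x ⇒ ¬y) ∨ ¬(z ∨ ¬1)) = max(0.263, 0.362) = 0.362
¬(x ∨ ¬((¬x ⇒ ¬y) ∨ ¬(z ∨ ¬1))) = 1 − 0.362 = 0.638

0.638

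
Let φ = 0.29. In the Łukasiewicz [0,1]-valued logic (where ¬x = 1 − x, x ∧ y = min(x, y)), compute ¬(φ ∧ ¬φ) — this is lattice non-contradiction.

¬φ = 1 − 0.29 = 0.71
φ ∧ ¬φ = min(0.29, 0.71) = 0.29
¬(φ ∧ ¬φ) = 1 − 0.29 = 0.71
(The value 0.71 < 1 shows this instance is not satisfied; not a Ł∞-tautology — its value is 1 − min(a, 1−a).)

0.71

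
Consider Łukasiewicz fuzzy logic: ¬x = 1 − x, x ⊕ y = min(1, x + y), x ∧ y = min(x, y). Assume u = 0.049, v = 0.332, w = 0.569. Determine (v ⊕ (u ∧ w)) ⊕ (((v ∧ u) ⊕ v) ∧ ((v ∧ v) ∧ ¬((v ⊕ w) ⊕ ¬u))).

0.381

u ∧ w = min(0.049, 0.569) = 0.049
v ⊕ (u ∧ w) = min(1, 0.332 + 0.049) = min(1, 0.381) = 0.381
v ∧ u = min(0.332, 0.049) = 0.049
(v ∧ u) ⊕ v = min(1, 0.049 + 0.332) = min(1, 0.381) = 0.381
v ∧ v = min(0.332, 0.332) = 0.332
v ⊕ w = min(1, 0.332 + 0.569) = min(1, 0.901) = 0.901
¬u = 1 − 0.049 = 0.951
(v ⊕ w) ⊕ ¬u = min(1, 0.901 + 0.951) = min(1, 1.852) = 1.000
¬((v ⊕ w) ⊕ ¬u) = 1 − 1.000 = 0.000
(v ∧ v) ∧ ¬((v ⊕ w) ⊕ ¬u) = min(0.332, 0.000) = 0.000
((v ∧ u) ⊕ v) ∧ ((v ∧ v) ∧ ¬((v ⊕ w) ⊕ ¬u)) = min(0.381, 0.000) = 0.000
(v ⊕ (u ∧ w)) ⊕ (((v ∧ u) ⊕ v) ∧ ((v ∧ v) ∧ ¬((v ⊕ w) ⊕ ¬u))) = min(1, 0.381 + 0.000) = min(1, 0.381) = 0.381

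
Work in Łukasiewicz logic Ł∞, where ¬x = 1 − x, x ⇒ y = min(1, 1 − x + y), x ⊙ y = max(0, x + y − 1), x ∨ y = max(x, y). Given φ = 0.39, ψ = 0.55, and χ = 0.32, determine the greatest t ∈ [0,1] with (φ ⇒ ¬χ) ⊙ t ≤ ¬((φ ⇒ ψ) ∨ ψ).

0.00

¬χ = 1 − 0.32 = 0.68
φ ⇒ ¬χ = min(1, 1 − 0.39 + 0.68) = min(1, 1.29) = 1.00
So the left factor is φ ⇒ ¬χ = 1.00.
φ ⇒ ψ = min(1, 1 − 0.39 + 0.55) = min(1, 1.16) = 1.00
(φ ⇒ ψ) ∨ ψ = max(1.00, 0.55) = 1.00
¬((φ ⇒ ψ) ∨ ψ) = 1 − 1.00 = 0.00
So the right-hand bound is ¬((φ ⇒ ψ) ∨ ψ) = 0.00.
The residuum of the Łukasiewicz t-norm gives the supremum: min(1, 1 − 1.00 + 0.00).
1 − 1.00 + 0.00 = 0.00, so t = min(1, 0.00) = 0.00.
Check: 1.00 ⊙ 0.00 = max(0, 0.00) = 0.00 ≤ 0.00.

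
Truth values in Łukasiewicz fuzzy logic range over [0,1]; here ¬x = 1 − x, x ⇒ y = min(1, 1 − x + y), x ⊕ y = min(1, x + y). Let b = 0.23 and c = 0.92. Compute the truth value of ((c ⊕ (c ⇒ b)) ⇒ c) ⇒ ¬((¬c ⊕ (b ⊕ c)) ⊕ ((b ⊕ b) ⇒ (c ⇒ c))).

c ⇒ b = min(1, 1 − 0.92 + 0.23) = min(1, 0.31) = 0.31
c ⊕ (c ⇒ b) = min(1, 0.92 + 0.31) = min(1, 1.23) = 1.00
(c ⊕ (c ⇒ b)) ⇒ c = min(1, 1 − 1.00 + 0.92) = min(1, 0.92) = 0.92
¬c = 1 − 0.92 = 0.08
b ⊕ c = min(1, 0.23 + 0.92) = min(1, 1.15) = 1.00
¬c ⊕ (b ⊕ c) = min(1, 0.08 + 1.00) = min(1, 1.08) = 1.00
b ⊕ b = min(1, 0.23 + 0.23) = min(1, 0.46) = 0.46
c ⇒ c = min(1, 1 − 0.92 + 0.92) = min(1, 1.00) = 1.00
(b ⊕ b) ⇒ (c ⇒ c) = min(1, 1 − 0.46 + 1.00) = min(1, 1.54) = 1.00
(¬c ⊕ (b ⊕ c)) ⊕ ((b ⊕ b) ⇒ (c ⇒ c)) = min(1, 1.00 + 1.00) = min(1, 2.00) = 1.00
¬((¬c ⊕ (b ⊕ c)) ⊕ ((b ⊕ b) ⇒ (c ⇒ c))) = 1 − 1.00 = 0.00
((c ⊕ (c ⇒ b)) ⇒ c) ⇒ ¬((¬c ⊕ (b ⊕ c)) ⊕ ((b ⊕ b) ⇒ (c ⇒ c))) = min(1, 1 − 0.92 + 0.00) = min(1, 0.08) = 0.08

0.08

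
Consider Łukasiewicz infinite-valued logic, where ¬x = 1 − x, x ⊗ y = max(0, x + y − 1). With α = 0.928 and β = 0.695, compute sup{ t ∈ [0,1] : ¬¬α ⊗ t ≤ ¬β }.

0.377

¬α = 1 − 0.928 = 0.072
¬¬α = 1 − 0.072 = 0.928
So the left factor is ¬¬α = 0.928.
¬β = 1 − 0.695 = 0.305
So the right-hand bound is ¬β = 0.305.
The residuum of the Łukasiewicz t-norm gives the supremum: min(1, 1 − 0.928 + 0.305).
1 − 0.928 + 0.305 = 0.377, so t = min(1, 0.377) = 0.377.
Check: 0.928 ⊗ 0.377 = max(0, 0.305) = 0.305 ≤ 0.305.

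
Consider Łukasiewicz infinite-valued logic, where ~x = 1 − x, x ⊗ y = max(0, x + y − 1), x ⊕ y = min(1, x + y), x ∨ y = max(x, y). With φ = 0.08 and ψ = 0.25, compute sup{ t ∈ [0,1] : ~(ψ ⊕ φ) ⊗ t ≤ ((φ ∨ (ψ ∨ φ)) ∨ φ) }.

ψ ⊕ φ = min(1, 0.25 + 0.08) = min(1, 0.33) = 0.33
~(ψ ⊕ φ) = 1 − 0.33 = 0.67
So the left factor is ~(ψ ⊕ φ) = 0.67.
ψ ∨ φ = max(0.25, 0.08) = 0.25
φ ∨ (ψ ∨ φ) = max(0.08, 0.25) = 0.25
(φ ∨ (ψ ∨ φ)) ∨ φ = max(0.25, 0.08) = 0.25
So the right-hand bound is (φ ∨ (ψ ∨ φ)) ∨ φ = 0.25.
The residuum of the Łukasiewicz t-norm gives the supremum: min(1, 1 − 0.67 + 0.25).
1 − 0.67 + 0.25 = 0.58, so t = min(1, 0.58) = 0.58.
Check: 0.67 ⊗ 0.58 = max(0, 0.25) = 0.25 ≤ 0.25.

0.58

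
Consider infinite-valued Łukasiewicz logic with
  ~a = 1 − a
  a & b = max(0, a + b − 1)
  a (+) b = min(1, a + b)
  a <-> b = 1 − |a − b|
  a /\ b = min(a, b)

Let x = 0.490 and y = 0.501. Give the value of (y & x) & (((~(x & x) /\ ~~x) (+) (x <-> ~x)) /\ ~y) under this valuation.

y & x = max(0, 0.501 + 0.490 − 1) = max(0, -0.009) = 0.000
x & x = max(0, 0.490 + 0.490 − 1) = max(0, -0.020) = 0.000
~(x & x) = 1 − 0.000 = 1.000
~x = 1 − 0.490 = 0.510
~~x = 1 − 0.510 = 0.490
~(x & x) /\ ~~x = min(1.000, 0.490) = 0.490
x <-> ~x = 1 − |0.490 − 0.510| = 1 − 0.020 = 0.980
(~(x & x) /\ ~~x) (+) (x <-> ~x) = min(1, 0.490 + 0.980) = min(1, 1.470) = 1.000
~y = 1 − 0.501 = 0.499
((~(x & x) /\ ~~x) (+) (x <-> ~x)) /\ ~y = min(1.000, 0.499) = 0.499
(y & x) & (((~(x & x) /\ ~~x) (+) (x <-> ~x)) /\ ~y) = max(0, 0.000 + 0.499 − 1) = max(0, -0.501) = 0.000

0.000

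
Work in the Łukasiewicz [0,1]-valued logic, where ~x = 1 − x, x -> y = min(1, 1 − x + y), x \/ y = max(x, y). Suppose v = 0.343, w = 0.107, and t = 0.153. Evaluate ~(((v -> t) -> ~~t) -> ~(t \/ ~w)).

v -> t = min(1, 1 − 0.343 + 0.153) = min(1, 0.810) = 0.810
~t = 1 − 0.153 = 0.847
~~t = 1 − 0.847 = 0.153
(v -> t) -> ~~t = min(1, 1 − 0.810 + 0.153) = min(1, 0.343) = 0.343
~w = 1 − 0.107 = 0.893
t \/ ~w = max(0.153, 0.893) = 0.893
~(t \/ ~w) = 1 − 0.893 = 0.107
((v -> t) -> ~~t) -> ~(t \/ ~w) = min(1, 1 − 0.343 + 0.107) = min(1, 0.764) = 0.764
~(((v -> t) -> ~~t) -> ~(t \/ ~w)) = 1 − 0.764 = 0.236

0.236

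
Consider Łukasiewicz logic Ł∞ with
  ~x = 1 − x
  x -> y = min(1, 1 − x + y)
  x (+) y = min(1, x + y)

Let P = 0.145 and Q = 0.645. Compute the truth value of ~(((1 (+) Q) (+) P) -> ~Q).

1 (+) Q = min(1, 1.000 + 0.645) = min(1, 1.645) = 1.000
(1 (+) Q) (+) P = min(1, 1.000 + 0.145) = min(1, 1.145) = 1.000
~Q = 1 − 0.645 = 0.355
((1 (+) Q) (+) P) -> ~Q = min(1, 1 − 1.000 + 0.355) = min(1, 0.355) = 0.355
~(((1 (+) Q) (+) P) -> ~Q) = 1 − 0.355 = 0.645

0.645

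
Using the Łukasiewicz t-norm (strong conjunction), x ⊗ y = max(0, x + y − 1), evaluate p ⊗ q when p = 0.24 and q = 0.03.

p ⊗ q = max(0, 0.24 + 0.03 − 1) = max(0, -0.73) = 0.00
For comparison, the Gödel (minimum) t-norm min(x, y) would give 0.03.

0.00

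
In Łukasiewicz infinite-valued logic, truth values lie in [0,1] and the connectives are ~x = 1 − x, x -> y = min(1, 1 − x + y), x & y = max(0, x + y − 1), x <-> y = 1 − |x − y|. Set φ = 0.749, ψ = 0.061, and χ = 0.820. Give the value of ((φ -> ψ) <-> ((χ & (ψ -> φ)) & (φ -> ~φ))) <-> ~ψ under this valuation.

φ -> ψ = min(1, 1 − 0.749 + 0.061) = min(1, 0.312) = 0.312
ψ -> φ = min(1, 1 − 0.061 + 0.749) = min(1, 1.688) = 1.000
χ & (ψ -> φ) = max(0, 0.820 + 1.000 − 1) = max(0, 0.820) = 0.820
~φ = 1 − 0.749 = 0.251
φ -> ~φ = min(1, 1 − 0.749 + 0.251) = min(1, 0.502) = 0.502
(χ & (ψ -> φ)) & (φ -> ~φ) = max(0, 0.820 + 0.502 − 1) = max(0, 0.322) = 0.322
(φ -> ψ) <-> ((χ & (ψ -> φ)) & (φ -> ~φ)) = 1 − |0.312 − 0.322| = 1 − 0.010 = 0.990
~ψ = 1 − 0.061 = 0.939
((φ -> ψ) <-> ((χ & (ψ -> φ)) & (φ -> ~φ))) <-> ~ψ = 1 − |0.990 − 0.939| = 1 − 0.051 = 0.949

0.949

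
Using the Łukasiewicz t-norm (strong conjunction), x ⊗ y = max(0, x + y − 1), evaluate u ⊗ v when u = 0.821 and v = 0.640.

0.461

u ⊗ v = max(0, 0.821 + 0.640 − 1) = max(0, 0.461) = 0.461
For comparison, the Gödel (minimum) t-norm min(x, y) would give 0.640.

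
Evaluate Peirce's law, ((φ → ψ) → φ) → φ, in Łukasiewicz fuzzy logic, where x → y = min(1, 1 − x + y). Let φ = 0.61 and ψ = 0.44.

0.83

φ → ψ = min(1, 1 − 0.61 + 0.44) = min(1, 0.83) = 0.83
(φ → ψ) → φ = min(1, 1 − 0.83 + 0.61) = min(1, 0.78) = 0.78
((φ → ψ) → φ) → φ = min(1, 1 − 0.78 + 0.61) = min(1, 0.83) = 0.83
(The value 0.83 < 1 shows this instance is not satisfied; not a Ł∞-tautology in general.)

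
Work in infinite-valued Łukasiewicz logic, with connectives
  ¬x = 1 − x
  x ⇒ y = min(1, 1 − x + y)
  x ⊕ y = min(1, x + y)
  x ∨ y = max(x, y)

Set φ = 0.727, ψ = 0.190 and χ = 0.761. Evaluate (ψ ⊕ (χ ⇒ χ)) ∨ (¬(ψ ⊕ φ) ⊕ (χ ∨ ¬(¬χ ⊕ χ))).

χ ⇒ χ = min(1, 1 − 0.761 + 0.761) = min(1, 1.000) = 1.000
ψ ⊕ (χ ⇒ χ) = min(1, 0.190 + 1.000) = min(1, 1.190) = 1.000
ψ ⊕ φ = min(1, 0.190 + 0.727) = min(1, 0.917) = 0.917
¬(ψ ⊕ φ) = 1 − 0.917 = 0.083
¬χ = 1 − 0.761 = 0.239
¬χ ⊕ χ = min(1, 0.239 + 0.761) = min(1, 1.000) = 1.000
¬(¬χ ⊕ χ) = 1 − 1.000 = 0.000
χ ∨ ¬(¬χ ⊕ χ) = max(0.761, 0.000) = 0.761
¬(ψ ⊕ φ) ⊕ (χ ∨ ¬(¬χ ⊕ χ)) = min(1, 0.083 + 0.761) = min(1, 0.844) = 0.844
(ψ ⊕ (χ ⇒ χ)) ∨ (¬(ψ ⊕ φ) ⊕ (χ ∨ ¬(¬χ ⊕ χ))) = max(1.000, 0.844) = 1.000

1.000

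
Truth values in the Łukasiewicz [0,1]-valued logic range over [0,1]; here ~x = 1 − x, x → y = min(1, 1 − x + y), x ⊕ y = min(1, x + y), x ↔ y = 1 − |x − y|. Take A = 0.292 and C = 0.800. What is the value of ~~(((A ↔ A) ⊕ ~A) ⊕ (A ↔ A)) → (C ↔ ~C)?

A ↔ A = 1 − |0.292 − 0.292| = 1 − 0.000 = 1.000
~A = 1 − 0.292 = 0.708
(A ↔ A) ⊕ ~A = min(1, 1.000 + 0.708) = min(1, 1.708) = 1.000
((A ↔ A) ⊕ ~A) ⊕ (A ↔ A) = min(1, 1.000 + 1.000) = min(1, 2.000) = 1.000
~(((A ↔ A) ⊕ ~A) ⊕ (A ↔ A)) = 1 − 1.000 = 0.000
~~(((A ↔ A) ⊕ ~A) ⊕ (A ↔ A)) = 1 − 0.000 = 1.000
~C = 1 − 0.800 = 0.200
C ↔ ~C = 1 − |0.800 − 0.200| = 1 − 0.600 = 0.400
~~(((A ↔ A) ⊕ ~A) ⊕ (A ↔ A)) → (C ↔ ~C) = min(1, 1 − 1.000 + 0.400) = min(1, 0.400) = 0.400

0.400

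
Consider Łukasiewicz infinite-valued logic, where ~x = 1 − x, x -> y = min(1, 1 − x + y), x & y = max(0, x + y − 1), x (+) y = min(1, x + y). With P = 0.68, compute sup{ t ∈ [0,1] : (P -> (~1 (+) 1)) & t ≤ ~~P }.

0.68

~1 = 1 − 1.00 = 0.00
~1 (+) 1 = min(1, 0.00 + 1.00) = min(1, 1.00) = 1.00
P -> (~1 (+) 1) = min(1, 1 − 0.68 + 1.00) = min(1, 1.32) = 1.00
So the left factor is P -> (~1 (+) 1) = 1.00.
~P = 1 − 0.68 = 0.32
~~P = 1 − 0.32 = 0.68
So the right-hand bound is ~~P = 0.68.
The residuum of the Łukasiewicz t-norm gives the supremum: min(1, 1 − 1.00 + 0.68).
1 − 1.00 + 0.68 = 0.68, so t = min(1, 0.68) = 0.68.
Check: 1.00 & 0.68 = max(0, 0.68) = 0.68 ≤ 0.68.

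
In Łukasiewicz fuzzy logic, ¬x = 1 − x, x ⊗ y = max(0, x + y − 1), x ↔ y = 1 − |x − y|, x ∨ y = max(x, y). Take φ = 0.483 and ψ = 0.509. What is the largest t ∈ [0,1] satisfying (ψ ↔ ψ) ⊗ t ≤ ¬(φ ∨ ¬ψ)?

0.509

ψ ↔ ψ = 1 − |0.509 − 0.509| = 1 − 0.000 = 1.000
So the left factor is ψ ↔ ψ = 1.000.
¬ψ = 1 − 0.509 = 0.491
φ ∨ ¬ψ = max(0.483, 0.491) = 0.491
¬(φ ∨ ¬ψ) = 1 − 0.491 = 0.509
So the right-hand bound is ¬(φ ∨ ¬ψ) = 0.509.
The residuum of the Łukasiewicz t-norm gives the supremum: min(1, 1 − 1.000 + 0.509).
1 − 1.000 + 0.509 = 0.509, so t = min(1, 0.509) = 0.509.
Check: 1.000 ⊗ 0.509 = max(0, 0.509) = 0.509 ≤ 0.509.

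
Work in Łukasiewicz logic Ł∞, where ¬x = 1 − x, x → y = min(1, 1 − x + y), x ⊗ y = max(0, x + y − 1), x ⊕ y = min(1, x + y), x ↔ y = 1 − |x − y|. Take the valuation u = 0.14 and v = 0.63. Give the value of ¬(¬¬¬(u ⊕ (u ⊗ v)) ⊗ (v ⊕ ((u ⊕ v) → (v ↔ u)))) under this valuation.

u ⊗ v = max(0, 0.14 + 0.63 − 1) = max(0, -0.23) = 0.00
u ⊕ (u ⊗ v) = min(1, 0.14 + 0.00) = min(1, 0.14) = 0.14
¬(u ⊕ (u ⊗ v)) = 1 − 0.14 = 0.86
¬¬(u ⊕ (u ⊗ v)) = 1 − 0.86 = 0.14
¬¬¬(u ⊕ (u ⊗ v)) = 1 − 0.14 = 0.86
u ⊕ v = min(1, 0.14 + 0.63) = min(1, 0.77) = 0.77
v ↔ u = 1 − |0.63 − 0.14| = 1 − 0.49 = 0.51
(u ⊕ v) → (v ↔ u) = min(1, 1 − 0.77 + 0.51) = min(1, 0.74) = 0.74
v ⊕ ((u ⊕ v) → (v ↔ u)) = min(1, 0.63 + 0.74) = min(1, 1.37) = 1.00
¬¬¬(u ⊕ (u ⊗ v)) ⊗ (v ⊕ ((u ⊕ v) → (v ↔ u))) = max(0, 0.86 + 1.00 − 1) = max(0, 0.86) = 0.86
¬(¬¬¬(u ⊕ (u ⊗ v)) ⊗ (v ⊕ ((u ⊕ v) → (v ↔ u)))) = 1 − 0.86 = 0.14

0.14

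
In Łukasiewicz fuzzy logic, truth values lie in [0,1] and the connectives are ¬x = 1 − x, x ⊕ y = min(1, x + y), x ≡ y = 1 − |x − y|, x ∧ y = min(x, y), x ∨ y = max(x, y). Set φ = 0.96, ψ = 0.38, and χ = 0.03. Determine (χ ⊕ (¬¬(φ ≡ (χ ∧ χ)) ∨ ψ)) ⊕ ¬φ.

0.45

χ ∧ χ = min(0.03, 0.03) = 0.03
φ ≡ (χ ∧ χ) = 1 − |0.96 − 0.03| = 1 − 0.93 = 0.07
¬(φ ≡ (χ ∧ χ)) = 1 − 0.07 = 0.93
¬¬(φ ≡ (χ ∧ χ)) = 1 − 0.93 = 0.07
¬¬(φ ≡ (χ ∧ χ)) ∨ ψ = max(0.07, 0.38) = 0.38
χ ⊕ (¬¬(φ ≡ (χ ∧ χ)) ∨ ψ) = min(1, 0.03 + 0.38) = min(1, 0.41) = 0.41
¬φ = 1 − 0.96 = 0.04
(χ ⊕ (¬¬(φ ≡ (χ ∧ χ)) ∨ ψ)) ⊕ ¬φ = min(1, 0.41 + 0.04) = min(1, 0.45) = 0.45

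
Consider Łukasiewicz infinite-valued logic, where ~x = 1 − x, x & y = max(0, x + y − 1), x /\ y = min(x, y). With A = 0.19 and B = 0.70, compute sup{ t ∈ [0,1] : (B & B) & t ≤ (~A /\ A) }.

0.79

B & B = max(0, 0.70 + 0.70 − 1) = max(0, 0.40) = 0.40
So the left factor is B & B = 0.40.
~A = 1 − 0.19 = 0.81
~A /\ A = min(0.81, 0.19) = 0.19
So the right-hand bound is ~A /\ A = 0.19.
The residuum of the Łukasiewicz t-norm gives the supremum: min(1, 1 − 0.40 + 0.19).
1 − 0.40 + 0.19 = 0.79, so t = min(1, 0.79) = 0.79.
Check: 0.40 & 0.79 = max(0, 0.19) = 0.19 ≤ 0.19.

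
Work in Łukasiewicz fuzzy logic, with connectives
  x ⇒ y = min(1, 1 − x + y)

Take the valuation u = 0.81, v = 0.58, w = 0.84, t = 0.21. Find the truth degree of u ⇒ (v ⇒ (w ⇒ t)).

0.98

w ⇒ t = min(1, 1 − 0.84 + 0.21) = min(1, 0.37) = 0.37
v ⇒ (w ⇒ t) = min(1, 1 − 0.58 + 0.37) = min(1, 0.79) = 0.79
u ⇒ (v ⇒ (w ⇒ t)) = min(1, 1 − 0.81 + 0.79) = min(1, 0.98) = 0.98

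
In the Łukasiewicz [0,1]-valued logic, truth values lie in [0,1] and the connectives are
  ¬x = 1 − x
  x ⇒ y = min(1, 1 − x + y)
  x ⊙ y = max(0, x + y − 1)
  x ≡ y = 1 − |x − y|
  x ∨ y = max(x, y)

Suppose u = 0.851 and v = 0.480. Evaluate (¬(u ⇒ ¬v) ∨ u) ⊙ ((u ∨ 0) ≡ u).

0.851

¬v = 1 − 0.480 = 0.520
u ⇒ ¬v = min(1, 1 − 0.851 + 0.520) = min(1, 0.669) = 0.669
¬(u ⇒ ¬v) = 1 − 0.669 = 0.331
¬(u ⇒ ¬v) ∨ u = max(0.331, 0.851) = 0.851
u ∨ 0 = max(0.851, 0.000) = 0.851
(u ∨ 0) ≡ u = 1 − |0.851 − 0.851| = 1 − 0.000 = 1.000
(¬(u ⇒ ¬v) ∨ u) ⊙ ((u ∨ 0) ≡ u) = max(0, 0.851 + 1.000 − 1) = max(0, 0.851) = 0.851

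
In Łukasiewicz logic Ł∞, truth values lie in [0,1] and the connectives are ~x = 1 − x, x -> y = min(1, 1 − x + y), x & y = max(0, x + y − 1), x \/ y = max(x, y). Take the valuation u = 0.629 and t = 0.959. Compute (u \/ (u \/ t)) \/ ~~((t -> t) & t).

0.959

u \/ t = max(0.629, 0.959) = 0.959
u \/ (u \/ t) = max(0.629, 0.959) = 0.959
t -> t = min(1, 1 − 0.959 + 0.959) = min(1, 1.000) = 1.000
(t -> t) & t = max(0, 1.000 + 0.959 − 1) = max(0, 0.959) = 0.959
~((t -> t) & t) = 1 − 0.959 = 0.041
~~((t -> t) & t) = 1 − 0.041 = 0.959
(u \/ (u \/ t)) \/ ~~((t -> t) & t) = max(0.959, 0.959) = 0.959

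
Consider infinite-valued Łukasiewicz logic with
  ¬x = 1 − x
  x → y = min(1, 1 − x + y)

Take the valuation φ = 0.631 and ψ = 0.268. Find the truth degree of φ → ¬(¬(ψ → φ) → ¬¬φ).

0.369

ψ → φ = min(1, 1 − 0.268 + 0.631) = min(1, 1.363) = 1.000
¬(ψ → φ) = 1 − 1.000 = 0.000
¬φ = 1 − 0.631 = 0.369
¬¬φ = 1 − 0.369 = 0.631
¬(ψ → φ) → ¬¬φ = min(1, 1 − 0.000 + 0.631) = min(1, 1.631) = 1.000
¬(¬(ψ → φ) → ¬¬φ) = 1 − 1.000 = 0.000
φ → ¬(¬(ψ → φ) → ¬¬φ) = min(1, 1 − 0.631 + 0.000) = min(1, 0.369) = 0.369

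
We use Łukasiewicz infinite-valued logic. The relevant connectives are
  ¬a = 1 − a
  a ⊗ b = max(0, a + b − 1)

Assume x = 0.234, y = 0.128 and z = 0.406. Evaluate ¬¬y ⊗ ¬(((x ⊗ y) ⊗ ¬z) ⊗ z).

¬y = 1 − 0.128 = 0.872
¬¬y = 1 − 0.872 = 0.128
x ⊗ y = max(0, 0.234 + 0.128 − 1) = max(0, -0.638) = 0.000
¬z = 1 − 0.406 = 0.594
(x ⊗ y) ⊗ ¬z = max(0, 0.000 + 0.594 − 1) = max(0, -0.406) = 0.000
((x ⊗ y) ⊗ ¬z) ⊗ z = max(0, 0.000 + 0.406 − 1) = max(0, -0.594) = 0.000
¬(((x ⊗ y) ⊗ ¬z) ⊗ z) = 1 − 0.000 = 1.000
¬¬y ⊗ ¬(((x ⊗ y) ⊗ ¬z) ⊗ z) = max(0, 0.128 + 1.000 − 1) = max(0, 0.128) = 0.128

0.128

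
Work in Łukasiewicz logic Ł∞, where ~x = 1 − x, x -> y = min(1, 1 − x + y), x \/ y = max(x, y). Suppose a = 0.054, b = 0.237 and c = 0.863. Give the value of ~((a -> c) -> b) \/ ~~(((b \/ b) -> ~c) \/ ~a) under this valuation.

a -> c = min(1, 1 − 0.054 + 0.863) = min(1, 1.809) = 1.000
(a -> c) -> b = min(1, 1 − 1.000 + 0.237) = min(1, 0.237) = 0.237
~((a -> c) -> b) = 1 − 0.237 = 0.763
b \/ b = max(0.237, 0.237) = 0.237
~c = 1 − 0.863 = 0.137
(b \/ b) -> ~c = min(1, 1 − 0.237 + 0.137) = min(1, 0.900) = 0.900
~a = 1 − 0.054 = 0.946
((b \/ b) -> ~c) \/ ~a = max(0.900, 0.946) = 0.946
~(((b \/ b) -> ~c) \/ ~a) = 1 − 0.946 = 0.054
~~(((b \/ b) -> ~c) \/ ~a) = 1 − 0.054 = 0.946
~((a -> c) -> b) \/ ~~(((b \/ b) -> ~c) \/ ~a) = max(0.763, 0.946) = 0.946

0.946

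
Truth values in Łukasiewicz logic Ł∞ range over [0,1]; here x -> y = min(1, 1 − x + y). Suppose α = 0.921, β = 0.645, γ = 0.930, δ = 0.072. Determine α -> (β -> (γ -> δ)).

0.576

γ -> δ = min(1, 1 − 0.930 + 0.072) = min(1, 0.142) = 0.142
β -> (γ -> δ) = min(1, 1 − 0.645 + 0.142) = min(1, 0.497) = 0.497
α -> (β -> (γ -> δ)) = min(1, 1 − 0.921 + 0.497) = min(1, 0.576) = 0.576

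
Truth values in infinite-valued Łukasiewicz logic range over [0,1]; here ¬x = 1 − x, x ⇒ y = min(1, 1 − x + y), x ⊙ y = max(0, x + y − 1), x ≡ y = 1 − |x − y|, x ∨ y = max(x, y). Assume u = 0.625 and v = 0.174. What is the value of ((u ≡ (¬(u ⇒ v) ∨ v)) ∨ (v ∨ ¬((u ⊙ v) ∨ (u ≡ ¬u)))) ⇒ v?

u ⇒ v = min(1, 1 − 0.625 + 0.174) = min(1, 0.549) = 0.549
¬(u ⇒ v) = 1 − 0.549 = 0.451
¬(u ⇒ v) ∨ v = max(0.451, 0.174) = 0.451
u ≡ (¬(u ⇒ v) ∨ v) = 1 − |0.625 − 0.451| = 1 − 0.174 = 0.826
u ⊙ v = max(0, 0.625 + 0.174 − 1) = max(0, -0.201) = 0.000
¬u = 1 − 0.625 = 0.375
u ≡ ¬u = 1 − |0.625 − 0.375| = 1 − 0.250 = 0.750
(u ⊙ v) ∨ (u ≡ ¬u) = max(0.000, 0.750) = 0.750
¬((u ⊙ v) ∨ (u ≡ ¬u)) = 1 − 0.750 = 0.250
v ∨ ¬((u ⊙ v) ∨ (u ≡ ¬u)) = max(0.174, 0.250) = 0.250
(u ≡ (¬(u ⇒ v) ∨ v)) ∨ (v ∨ ¬((u ⊙ v) ∨ (u ≡ ¬u))) = max(0.826, 0.250) = 0.826
((u ≡ (¬(u ⇒ v) ∨ v)) ∨ (v ∨ ¬((u ⊙ v) ∨ (u ≡ ¬u)))) ⇒ v = min(1, 1 − 0.826 + 0.174) = min(1, 0.348) = 0.348

0.348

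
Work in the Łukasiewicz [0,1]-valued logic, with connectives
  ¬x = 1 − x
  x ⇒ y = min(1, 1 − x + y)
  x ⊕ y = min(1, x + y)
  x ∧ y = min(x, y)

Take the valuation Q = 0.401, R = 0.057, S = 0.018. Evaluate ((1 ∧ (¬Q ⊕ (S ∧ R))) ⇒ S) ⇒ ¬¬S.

0.617

¬Q = 1 − 0.401 = 0.599
S ∧ R = min(0.018, 0.057) = 0.018
¬Q ⊕ (S ∧ R) = min(1, 0.599 + 0.018) = min(1, 0.617) = 0.617
1 ∧ (¬Q ⊕ (S ∧ R)) = min(1.000, 0.617) = 0.617
(1 ∧ (¬Q ⊕ (S ∧ R))) ⇒ S = min(1, 1 − 0.617 + 0.018) = min(1, 0.401) = 0.401
¬S = 1 − 0.018 = 0.982
¬¬S = 1 − 0.982 = 0.018
((1 ∧ (¬Q ⊕ (S ∧ R))) ⇒ S) ⇒ ¬¬S = min(1, 1 − 0.401 + 0.018) = min(1, 0.617) = 0.617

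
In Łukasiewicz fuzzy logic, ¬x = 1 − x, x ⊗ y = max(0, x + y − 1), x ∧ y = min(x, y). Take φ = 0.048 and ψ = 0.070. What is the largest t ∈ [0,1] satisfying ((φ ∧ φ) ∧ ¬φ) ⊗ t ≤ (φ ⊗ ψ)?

φ ∧ φ = min(0.048, 0.048) = 0.048
¬φ = 1 − 0.048 = 0.952
(φ ∧ φ) ∧ ¬φ = min(0.048, 0.952) = 0.048
So the left factor is (φ ∧ φ) ∧ ¬φ = 0.048.
φ ⊗ ψ = max(0, 0.048 + 0.070 − 1) = max(0, -0.882) = 0.000
So the right-hand bound is φ ⊗ ψ = 0.000.
The residuum of the Łukasiewicz t-norm gives the supremum: min(1, 1 − 0.048 + 0.000).
1 − 0.048 + 0.000 = 0.952, so t = min(1, 0.952) = 0.952.
Check: 0.048 ⊗ 0.952 = max(0, 0.000) = 0.000 ≤ 0.000.

0.952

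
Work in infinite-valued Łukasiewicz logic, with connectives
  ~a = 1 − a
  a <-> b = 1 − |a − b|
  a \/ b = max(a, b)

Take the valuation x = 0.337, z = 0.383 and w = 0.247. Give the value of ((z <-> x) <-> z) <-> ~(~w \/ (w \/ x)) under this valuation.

z <-> x = 1 − |0.383 − 0.337| = 1 − 0.046 = 0.954
(z <-> x) <-> z = 1 − |0.954 − 0.383| = 1 − 0.571 = 0.429
~w = 1 − 0.247 = 0.753
w \/ x = max(0.247, 0.337) = 0.337
~w \/ (w \/ x) = max(0.753, 0.337) = 0.753
~(~w \/ (w \/ x)) = 1 − 0.753 = 0.247
((z <-> x) <-> z) <-> ~(~w \/ (w \/ x)) = 1 − |0.429 − 0.247| = 1 − 0.182 = 0.818

0.818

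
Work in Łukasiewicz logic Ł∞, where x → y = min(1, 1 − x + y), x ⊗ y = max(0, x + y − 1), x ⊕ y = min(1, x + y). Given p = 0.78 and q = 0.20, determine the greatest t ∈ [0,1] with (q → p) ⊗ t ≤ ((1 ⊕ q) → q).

q → p = min(1, 1 − 0.20 + 0.78) = min(1, 1.58) = 1.00
So the left factor is q → p = 1.00.
1 ⊕ q = min(1, 1.00 + 0.20) = min(1, 1.20) = 1.00
(1 ⊕ q) → q = min(1, 1 − 1.00 + 0.20) = min(1, 0.20) = 0.20
So the right-hand bound is (1 ⊕ q) → q = 0.20.
The residuum of the Łukasiewicz t-norm gives the supremum: min(1, 1 − 1.00 + 0.20).
1 − 1.00 + 0.20 = 0.20, so t = min(1, 0.20) = 0.20.
Check: 1.00 ⊗ 0.20 = max(0, 0.20) = 0.20 ≤ 0.20.

0.20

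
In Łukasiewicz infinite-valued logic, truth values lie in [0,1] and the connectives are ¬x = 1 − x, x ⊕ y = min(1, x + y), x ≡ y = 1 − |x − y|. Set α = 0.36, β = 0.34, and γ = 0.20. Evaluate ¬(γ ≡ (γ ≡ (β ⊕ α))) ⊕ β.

0.64

β ⊕ α = min(1, 0.34 + 0.36) = min(1, 0.70) = 0.70
γ ≡ (β ⊕ α) = 1 − |0.20 − 0.70| = 1 − 0.50 = 0.50
γ ≡ (γ ≡ (β ⊕ α)) = 1 − |0.20 − 0.50| = 1 − 0.30 = 0.70
¬(γ ≡ (γ ≡ (β ⊕ α))) = 1 − 0.70 = 0.30
¬(γ ≡ (γ ≡ (β ⊕ α))) ⊕ β = min(1, 0.30 + 0.34) = min(1, 0.64) = 0.64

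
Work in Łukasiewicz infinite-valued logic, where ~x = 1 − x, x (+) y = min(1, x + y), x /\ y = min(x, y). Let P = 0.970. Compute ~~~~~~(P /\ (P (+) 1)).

0.970

P (+) 1 = min(1, 0.970 + 1.000) = min(1, 1.970) = 1.000
P /\ (P (+) 1) = min(0.970, 1.000) = 0.970
~(P /\ (P (+) 1)) = 1 − 0.970 = 0.030
~~(P /\ (P (+) 1)) = 1 − 0.030 = 0.970
~~~(P /\ (P (+) 1)) = 1 − 0.970 = 0.030
~~~~(P /\ (P (+) 1)) = 1 − 0.030 = 0.970
~~~~~(P /\ (P (+) 1)) = 1 − 0.970 = 0.030
~~~~~~(P /\ (P (+) 1)) = 1 − 0.030 = 0.970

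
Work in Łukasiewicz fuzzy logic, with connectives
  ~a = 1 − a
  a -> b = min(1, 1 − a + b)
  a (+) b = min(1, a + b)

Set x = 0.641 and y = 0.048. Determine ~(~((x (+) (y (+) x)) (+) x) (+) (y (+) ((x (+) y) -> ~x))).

0.282

y (+) x = min(1, 0.048 + 0.641) = min(1, 0.689) = 0.689
x (+) (y (+) x) = min(1, 0.641 + 0.689) = min(1, 1.330) = 1.000
(x (+) (y (+) x)) (+) x = min(1, 1.000 + 0.641) = min(1, 1.641) = 1.000
~((x (+) (y (+) x)) (+) x) = 1 − 1.000 = 0.000
x (+) y = min(1, 0.641 + 0.048) = min(1, 0.689) = 0.689
~x = 1 − 0.641 = 0.359
(x (+) y) -> ~x = min(1, 1 − 0.689 + 0.359) = min(1, 0.670) = 0.670
y (+) ((x (+) y) -> ~x) = min(1, 0.048 + 0.670) = min(1, 0.718) = 0.718
~((x (+) (y (+) x)) (+) x) (+) (y (+) ((x (+) y) -> ~x)) = min(1, 0.000 + 0.718) = min(1, 0.718) = 0.718
~(~((x (+) (y (+) x)) (+) x) (+) (y (+) ((x (+) y) -> ~x))) = 1 − 0.718 = 0.282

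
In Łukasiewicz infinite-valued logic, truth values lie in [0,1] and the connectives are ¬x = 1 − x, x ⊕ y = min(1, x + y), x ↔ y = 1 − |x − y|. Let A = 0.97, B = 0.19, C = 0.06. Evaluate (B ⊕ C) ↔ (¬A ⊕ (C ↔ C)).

B ⊕ C = min(1, 0.19 + 0.06) = min(1, 0.25) = 0.25
¬A = 1 − 0.97 = 0.03
C ↔ C = 1 − |0.06 − 0.06| = 1 − 0.00 = 1.00
¬A ⊕ (C ↔ C) = min(1, 0.03 + 1.00) = min(1, 1.03) = 1.00
(B ⊕ C) ↔ (¬A ⊕ (C ↔ C)) = 1 − |0.25 − 1.00| = 1 − 0.75 = 0.25

0.25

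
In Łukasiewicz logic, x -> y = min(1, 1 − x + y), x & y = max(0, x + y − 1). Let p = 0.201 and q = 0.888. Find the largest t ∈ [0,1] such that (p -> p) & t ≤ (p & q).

p -> p = min(1, 1 − 0.201 + 0.201) = min(1, 1.000) = 1.000
So the left factor is p -> p = 1.000.
p & q = max(0, 0.201 + 0.888 − 1) = max(0, 0.089) = 0.089
So the right-hand bound is p & q = 0.089.
The residuum of the Łukasiewicz t-norm gives the supremum: min(1, 1 − 1.000 + 0.089).
1 − 1.000 + 0.089 = 0.089, so t = min(1, 0.089) = 0.089.
Check: 1.000 & 0.089 = max(0, 0.089) = 0.089 ≤ 0.089.

0.089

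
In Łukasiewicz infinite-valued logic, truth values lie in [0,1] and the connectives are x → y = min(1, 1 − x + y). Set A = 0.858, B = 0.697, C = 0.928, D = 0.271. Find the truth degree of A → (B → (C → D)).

C → D = min(1, 1 − 0.928 + 0.271) = min(1, 0.343) = 0.343
B → (C → D) = min(1, 1 − 0.697 + 0.343) = min(1, 0.646) = 0.646
A → (B → (C → D)) = min(1, 1 − 0.858 + 0.646) = min(1, 0.788) = 0.788

0.788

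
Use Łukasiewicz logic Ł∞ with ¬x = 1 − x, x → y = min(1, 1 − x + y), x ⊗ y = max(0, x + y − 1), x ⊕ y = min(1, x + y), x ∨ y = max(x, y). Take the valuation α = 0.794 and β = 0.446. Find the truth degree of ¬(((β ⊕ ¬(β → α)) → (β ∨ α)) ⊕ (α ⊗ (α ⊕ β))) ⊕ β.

β → α = min(1, 1 − 0.446 + 0.794) = min(1, 1.348) = 1.000
¬(β → α) = 1 − 1.000 = 0.000
β ⊕ ¬(β → α) = min(1, 0.446 + 0.000) = min(1, 0.446) = 0.446
β ∨ α = max(0.446, 0.794) = 0.794
(β ⊕ ¬(β → α)) → (β ∨ α) = min(1, 1 − 0.446 + 0.794) = min(1, 1.348) = 1.000
α ⊕ β = min(1, 0.794 + 0.446) = min(1, 1.240) = 1.000
α ⊗ (α ⊕ β) = max(0, 0.794 + 1.000 − 1) = max(0, 0.794) = 0.794
((β ⊕ ¬(β → α)) → (β ∨ α)) ⊕ (α ⊗ (α ⊕ β)) = min(1, 1.000 + 0.794) = min(1, 1.794) = 1.000
¬(((β ⊕ ¬(β → α)) → (β ∨ α)) ⊕ (α ⊗ (α ⊕ β))) = 1 − 1.000 = 0.000
¬(((β ⊕ ¬(β → α)) → (β ∨ α)) ⊕ (α ⊗ (α ⊕ β))) ⊕ β = min(1, 0.000 + 0.446) = min(1, 0.446) = 0.446

0.446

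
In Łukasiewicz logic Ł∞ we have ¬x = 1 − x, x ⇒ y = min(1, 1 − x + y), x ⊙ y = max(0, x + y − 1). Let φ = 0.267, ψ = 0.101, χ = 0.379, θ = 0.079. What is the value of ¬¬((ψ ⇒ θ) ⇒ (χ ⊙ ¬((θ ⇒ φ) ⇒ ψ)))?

0.300

ψ ⇒ θ = min(1, 1 − 0.101 + 0.079) = min(1, 0.978) = 0.978
θ ⇒ φ = min(1, 1 − 0.079 + 0.267) = min(1, 1.188) = 1.000
(θ ⇒ φ) ⇒ ψ = min(1, 1 − 1.000 + 0.101) = min(1, 0.101) = 0.101
¬((θ ⇒ φ) ⇒ ψ) = 1 − 0.101 = 0.899
χ ⊙ ¬((θ ⇒ φ) ⇒ ψ) = max(0, 0.379 + 0.899 − 1) = max(0, 0.278) = 0.278
(ψ ⇒ θ) ⇒ (χ ⊙ ¬((θ ⇒ φ) ⇒ ψ)) = min(1, 1 − 0.978 + 0.278) = min(1, 0.300) = 0.300
¬((ψ ⇒ θ) ⇒ (χ ⊙ ¬((θ ⇒ φ) ⇒ ψ))) = 1 − 0.300 = 0.700
¬¬((ψ ⇒ θ) ⇒ (χ ⊙ ¬((θ ⇒ φ) ⇒ ψ))) = 1 − 0.700 = 0.300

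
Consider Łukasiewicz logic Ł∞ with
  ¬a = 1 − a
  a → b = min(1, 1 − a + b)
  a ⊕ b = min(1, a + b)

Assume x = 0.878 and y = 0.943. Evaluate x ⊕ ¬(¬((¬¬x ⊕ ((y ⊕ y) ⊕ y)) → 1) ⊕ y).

0.935

¬x = 1 − 0.878 = 0.122
¬¬x = 1 − 0.122 = 0.878
y ⊕ y = min(1, 0.943 + 0.943) = min(1, 1.886) = 1.000
(y ⊕ y) ⊕ y = min(1, 1.000 + 0.943) = min(1, 1.943) = 1.000
¬¬x ⊕ ((y ⊕ y) ⊕ y) = min(1, 0.878 + 1.000) = min(1, 1.878) = 1.000
(¬¬x ⊕ ((y ⊕ y) ⊕ y)) → 1 = min(1, 1 − 1.000 + 1.000) = min(1, 1.000) = 1.000
¬((¬¬x ⊕ ((y ⊕ y) ⊕ y)) → 1) = 1 − 1.000 = 0.000
¬((¬¬x ⊕ ((y ⊕ y) ⊕ y)) → 1) ⊕ y = min(1, 0.000 + 0.943) = min(1, 0.943) = 0.943
¬(¬((¬¬x ⊕ ((y ⊕ y) ⊕ y)) → 1) ⊕ y) = 1 − 0.943 = 0.057
x ⊕ ¬(¬((¬¬x ⊕ ((y ⊕ y) ⊕ y)) → 1) ⊕ y) = min(1, 0.878 + 0.057) = min(1, 0.935) = 0.935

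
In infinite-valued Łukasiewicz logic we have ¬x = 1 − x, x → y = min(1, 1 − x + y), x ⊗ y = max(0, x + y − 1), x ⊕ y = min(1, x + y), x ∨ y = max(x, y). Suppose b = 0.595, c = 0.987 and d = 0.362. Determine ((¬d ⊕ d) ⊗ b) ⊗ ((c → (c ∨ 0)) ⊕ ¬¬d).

0.595

¬d = 1 − 0.362 = 0.638
¬d ⊕ d = min(1, 0.638 + 0.362) = min(1, 1.000) = 1.000
(¬d ⊕ d) ⊗ b = max(0, 1.000 + 0.595 − 1) = max(0, 0.595) = 0.595
c ∨ 0 = max(0.987, 0.000) = 0.987
c → (c ∨ 0) = min(1, 1 − 0.987 + 0.987) = min(1, 1.000) = 1.000
¬¬d = 1 − 0.638 = 0.362
(c → (c ∨ 0)) ⊕ ¬¬d = min(1, 1.000 + 0.362) = min(1, 1.362) = 1.000
((¬d ⊕ d) ⊗ b) ⊗ ((c → (c ∨ 0)) ⊕ ¬¬d) = max(0, 0.595 + 1.000 − 1) = max(0, 0.595) = 0.595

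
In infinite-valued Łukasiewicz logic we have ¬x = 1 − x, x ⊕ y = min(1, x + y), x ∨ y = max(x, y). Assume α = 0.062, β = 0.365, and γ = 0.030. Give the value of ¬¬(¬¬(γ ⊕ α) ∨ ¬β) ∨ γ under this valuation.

γ ⊕ α = min(1, 0.030 + 0.062) = min(1, 0.092) = 0.092
¬(γ ⊕ α) = 1 − 0.092 = 0.908
¬¬(γ ⊕ α) = 1 − 0.908 = 0.092
¬β = 1 − 0.365 = 0.635
¬¬(γ ⊕ α) ∨ ¬β = max(0.092, 0.635) = 0.635
¬(¬¬(γ ⊕ α) ∨ ¬β) = 1 − 0.635 = 0.365
¬¬(¬¬(γ ⊕ α) ∨ ¬β) = 1 − 0.365 = 0.635
¬¬(¬¬(γ ⊕ α) ∨ ¬β) ∨ γ = max(0.635, 0.030) = 0.635

0.635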